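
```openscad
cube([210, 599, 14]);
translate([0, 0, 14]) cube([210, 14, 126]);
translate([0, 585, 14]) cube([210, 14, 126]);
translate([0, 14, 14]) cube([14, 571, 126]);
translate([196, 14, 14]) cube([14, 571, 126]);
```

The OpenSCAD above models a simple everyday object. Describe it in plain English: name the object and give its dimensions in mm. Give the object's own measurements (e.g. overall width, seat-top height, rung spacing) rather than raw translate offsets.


An open-topped rectangular box: outside dimensions 210×599×140 mm, with a uniform wall and base thickness of 14 mm. The base is a full 210×599 slab on the floor; four walls sit on top of the base. The front and back walls (the −y and +y sides) span the full width; the two side walls fit between them.


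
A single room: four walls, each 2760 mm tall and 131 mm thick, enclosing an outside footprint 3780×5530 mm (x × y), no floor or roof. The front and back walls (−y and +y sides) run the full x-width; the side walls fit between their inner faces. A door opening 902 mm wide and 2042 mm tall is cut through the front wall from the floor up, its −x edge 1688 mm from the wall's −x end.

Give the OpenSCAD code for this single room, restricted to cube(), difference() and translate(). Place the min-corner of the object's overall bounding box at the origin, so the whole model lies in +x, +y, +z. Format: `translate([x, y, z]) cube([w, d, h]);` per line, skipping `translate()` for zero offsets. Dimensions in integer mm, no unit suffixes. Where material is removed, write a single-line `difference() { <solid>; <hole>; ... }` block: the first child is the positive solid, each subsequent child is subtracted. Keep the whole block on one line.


difference() { cube([3780, 131, 2760]); translate([1688, 0, 0]) cube([902, 131, 2042]); }
translate([0, 5399, 0]) cube([3780, 131, 2760]);
translate([0, 131, 0]) cube([131, 5268, 2760]);
translate([3649, 131, 0]) cube([131, 5268, 2760]);


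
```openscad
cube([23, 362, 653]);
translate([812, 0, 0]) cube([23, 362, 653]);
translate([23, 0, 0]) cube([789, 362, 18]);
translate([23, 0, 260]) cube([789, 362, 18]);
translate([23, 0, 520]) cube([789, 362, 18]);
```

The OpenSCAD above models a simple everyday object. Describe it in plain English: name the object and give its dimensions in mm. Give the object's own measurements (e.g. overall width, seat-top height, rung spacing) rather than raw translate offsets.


An open bookshelf. Two side panels, each 23 mm thick, 362 mm deep and 653 mm tall, stand 835 mm apart (outside-to-outside). Between them sit 3 shelves, each 18 mm thick and 362 mm deep, spanning the full gap between the sides. The bottom shelf rests on the floor (its underside at z = 0) and the clear gap between one shelf's top and the next shelf's underside is 242 mm.


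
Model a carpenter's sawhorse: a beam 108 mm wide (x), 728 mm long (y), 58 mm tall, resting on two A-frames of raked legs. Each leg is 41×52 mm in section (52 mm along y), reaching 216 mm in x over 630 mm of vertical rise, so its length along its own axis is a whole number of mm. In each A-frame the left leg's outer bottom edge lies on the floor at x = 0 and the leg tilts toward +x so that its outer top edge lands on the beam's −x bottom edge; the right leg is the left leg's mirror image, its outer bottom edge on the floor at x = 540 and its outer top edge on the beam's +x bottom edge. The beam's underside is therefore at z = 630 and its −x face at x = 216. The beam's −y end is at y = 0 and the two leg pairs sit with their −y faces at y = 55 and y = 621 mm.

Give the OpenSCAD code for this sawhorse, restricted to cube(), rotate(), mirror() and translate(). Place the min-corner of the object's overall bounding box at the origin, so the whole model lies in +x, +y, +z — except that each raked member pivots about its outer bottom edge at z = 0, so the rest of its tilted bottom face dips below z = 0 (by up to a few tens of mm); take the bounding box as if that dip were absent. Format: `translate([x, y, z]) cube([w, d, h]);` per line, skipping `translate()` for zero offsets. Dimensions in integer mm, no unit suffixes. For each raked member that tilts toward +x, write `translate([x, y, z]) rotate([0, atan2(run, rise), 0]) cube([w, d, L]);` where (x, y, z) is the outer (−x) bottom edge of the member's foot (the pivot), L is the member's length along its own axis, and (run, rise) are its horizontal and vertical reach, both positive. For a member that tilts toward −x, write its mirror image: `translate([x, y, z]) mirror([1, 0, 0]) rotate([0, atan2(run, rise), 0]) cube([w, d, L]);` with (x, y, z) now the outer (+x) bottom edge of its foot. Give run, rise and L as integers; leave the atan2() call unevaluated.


translate([216, 0, 630]) cube([108, 728, 58]);
translate([0, 55, 0]) rotate([0, atan2(216, 630), 0]) cube([41, 52, 666]);
translate([540, 55, 0]) mirror([1, 0, 0]) rotate([0, atan2(216, 630), 0]) cube([41, 52, 666]);
translate([0, 621, 0]) rotate([0, atan2(216, 630), 0]) cube([41, 52, 666]);
translate([540, 621, 0]) mirror([1, 0, 0]) rotate([0, atan2(216, 630), 0]) cube([41, 52, 666]);


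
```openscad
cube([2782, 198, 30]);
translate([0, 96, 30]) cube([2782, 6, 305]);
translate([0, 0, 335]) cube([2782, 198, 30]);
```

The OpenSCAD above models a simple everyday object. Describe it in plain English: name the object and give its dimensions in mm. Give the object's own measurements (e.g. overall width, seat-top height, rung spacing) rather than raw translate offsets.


An I-beam lying along x, 2782 mm long. Overall section height 365 mm. Two flanges 198 mm wide (y) and 30 mm thick, one on the floor and one at the top; a web 6 mm thick runs between them, centred on the flange width.


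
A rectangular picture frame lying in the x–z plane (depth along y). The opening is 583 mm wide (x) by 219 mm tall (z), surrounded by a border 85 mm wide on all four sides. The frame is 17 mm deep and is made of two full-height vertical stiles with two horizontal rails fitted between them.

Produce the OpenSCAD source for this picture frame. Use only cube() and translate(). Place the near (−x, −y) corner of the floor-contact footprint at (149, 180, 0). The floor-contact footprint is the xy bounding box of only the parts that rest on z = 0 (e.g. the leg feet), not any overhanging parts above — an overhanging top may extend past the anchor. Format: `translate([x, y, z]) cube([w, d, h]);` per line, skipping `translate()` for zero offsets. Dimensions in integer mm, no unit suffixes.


translate([149, 180, 0]) cube([85, 17, 389]);
translate([817, 180, 0]) cube([85, 17, 389]);
translate([234, 180, 0]) cube([583, 17, 85]);
translate([234, 180, 304]) cube([583, 17, 85]);


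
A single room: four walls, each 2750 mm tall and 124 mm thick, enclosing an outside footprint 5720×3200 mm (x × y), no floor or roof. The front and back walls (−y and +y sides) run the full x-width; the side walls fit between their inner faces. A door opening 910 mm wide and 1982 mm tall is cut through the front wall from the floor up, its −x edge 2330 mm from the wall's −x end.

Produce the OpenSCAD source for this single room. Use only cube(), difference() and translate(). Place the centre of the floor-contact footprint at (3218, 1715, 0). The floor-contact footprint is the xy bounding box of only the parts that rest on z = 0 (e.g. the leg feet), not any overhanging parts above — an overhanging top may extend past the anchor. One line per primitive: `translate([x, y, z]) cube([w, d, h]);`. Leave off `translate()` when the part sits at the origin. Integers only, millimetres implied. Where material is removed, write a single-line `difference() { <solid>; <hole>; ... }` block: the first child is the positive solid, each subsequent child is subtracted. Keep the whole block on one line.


difference() { translate([358, 115, 0]) cube([5720, 124, 2750]); translate([2688, 115, 0]) cube([910, 124, 1982]); }
translate([358, 3191, 0]) cube([5720, 124, 2750]);
translate([358, 239, 0]) cube([124, 2952, 2750]);
translate([5954, 239, 0]) cube([124, 2952, 2750]);


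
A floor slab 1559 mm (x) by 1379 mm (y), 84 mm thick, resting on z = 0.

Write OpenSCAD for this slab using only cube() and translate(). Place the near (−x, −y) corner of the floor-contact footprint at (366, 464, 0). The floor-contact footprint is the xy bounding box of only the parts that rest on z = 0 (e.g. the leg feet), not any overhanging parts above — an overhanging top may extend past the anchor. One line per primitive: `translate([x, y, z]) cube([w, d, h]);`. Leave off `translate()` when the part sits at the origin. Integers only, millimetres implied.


translate([366, 464, 0]) cube([1559, 1379, 84]);


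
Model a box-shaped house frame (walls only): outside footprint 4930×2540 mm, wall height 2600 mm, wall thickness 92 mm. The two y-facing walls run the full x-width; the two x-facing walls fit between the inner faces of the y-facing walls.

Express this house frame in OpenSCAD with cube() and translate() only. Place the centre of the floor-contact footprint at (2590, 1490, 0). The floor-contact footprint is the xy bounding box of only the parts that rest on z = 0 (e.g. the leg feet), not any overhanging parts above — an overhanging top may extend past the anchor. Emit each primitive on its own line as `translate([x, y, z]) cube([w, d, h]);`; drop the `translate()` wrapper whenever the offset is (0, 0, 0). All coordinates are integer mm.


translate([125, 220, 0]) cube([4930, 92, 2600]);
translate([125, 2668, 0]) cube([4930, 92, 2600]);
translate([125, 312, 0]) cube([92, 2356, 2600]);
translate([4963, 312, 0]) cube([92, 2356, 2600]);


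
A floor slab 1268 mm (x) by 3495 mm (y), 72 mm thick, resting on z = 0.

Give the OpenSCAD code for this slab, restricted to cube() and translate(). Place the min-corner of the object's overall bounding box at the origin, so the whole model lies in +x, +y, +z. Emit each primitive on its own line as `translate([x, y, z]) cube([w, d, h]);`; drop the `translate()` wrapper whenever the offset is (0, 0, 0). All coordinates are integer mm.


cube([1268, 3495, 72]);


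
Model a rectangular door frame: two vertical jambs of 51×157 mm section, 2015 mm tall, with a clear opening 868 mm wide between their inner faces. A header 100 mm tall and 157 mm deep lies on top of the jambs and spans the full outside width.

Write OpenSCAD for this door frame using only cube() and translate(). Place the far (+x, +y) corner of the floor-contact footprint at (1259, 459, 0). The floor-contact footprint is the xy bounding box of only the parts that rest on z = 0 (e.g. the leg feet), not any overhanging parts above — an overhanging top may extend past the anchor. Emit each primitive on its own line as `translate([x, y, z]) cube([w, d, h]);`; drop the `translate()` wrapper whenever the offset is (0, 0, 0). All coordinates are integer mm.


translate([289, 302, 0]) cube([51, 157, 2015]);
translate([1208, 302, 0]) cube([51, 157, 2015]);
translate([289, 302, 2015]) cube([970, 157, 100]);


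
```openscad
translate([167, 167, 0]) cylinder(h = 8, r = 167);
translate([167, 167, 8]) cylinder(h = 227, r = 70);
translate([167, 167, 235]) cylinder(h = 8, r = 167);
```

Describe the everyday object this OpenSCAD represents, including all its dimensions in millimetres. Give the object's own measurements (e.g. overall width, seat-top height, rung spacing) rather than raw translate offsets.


A spool: two coaxial disc flanges of radius 167 mm and thickness 8 mm, joined by a core cylinder of radius 70 mm and height 227 mm. The lower flange rests on z = 0 and the three cylinders share a vertical axis.


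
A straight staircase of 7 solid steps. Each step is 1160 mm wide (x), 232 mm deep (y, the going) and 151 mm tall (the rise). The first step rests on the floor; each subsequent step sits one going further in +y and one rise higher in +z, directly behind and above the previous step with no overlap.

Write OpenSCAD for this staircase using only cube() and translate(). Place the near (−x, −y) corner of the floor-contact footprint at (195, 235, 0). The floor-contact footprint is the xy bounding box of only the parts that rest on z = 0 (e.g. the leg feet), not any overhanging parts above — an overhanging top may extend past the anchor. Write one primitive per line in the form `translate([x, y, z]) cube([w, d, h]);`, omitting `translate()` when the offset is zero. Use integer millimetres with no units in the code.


translate([195, 235, 0]) cube([1160, 232, 151]);
translate([195, 467, 151]) cube([1160, 232, 151]);
translate([195, 699, 302]) cube([1160, 232, 151]);
translate([195, 931, 453]) cube([1160, 232, 151]);
translate([195, 1163, 604]) cube([1160, 232, 151]);
translate([195, 1395, 755]) cube([1160, 232, 151]);
translate([195, 1627, 906]) cube([1160, 232, 151]);


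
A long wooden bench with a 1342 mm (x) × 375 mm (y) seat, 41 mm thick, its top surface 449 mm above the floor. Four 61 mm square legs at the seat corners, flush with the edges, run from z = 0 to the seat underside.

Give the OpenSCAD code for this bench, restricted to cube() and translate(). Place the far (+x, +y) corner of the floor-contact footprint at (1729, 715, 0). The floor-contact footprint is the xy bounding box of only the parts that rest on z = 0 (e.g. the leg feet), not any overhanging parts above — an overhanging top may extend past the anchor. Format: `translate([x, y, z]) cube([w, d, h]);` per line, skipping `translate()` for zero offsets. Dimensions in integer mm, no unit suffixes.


translate([387, 340, 408]) cube([1342, 375, 41]);
translate([387, 340, 0]) cube([61, 61, 408]);
translate([387, 654, 0]) cube([61, 61, 408]);
translate([1668, 340, 0]) cube([61, 61, 408]);
translate([1668, 654, 0]) cube([61, 61, 408]);


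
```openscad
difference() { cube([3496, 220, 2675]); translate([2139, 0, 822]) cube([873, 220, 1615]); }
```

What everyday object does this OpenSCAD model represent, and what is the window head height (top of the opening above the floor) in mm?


A wall with a window opening. The window head height is 2437 mm.

A wall with a rectangular opening subtracted — a window. Sill at z = 822, opening 1615 mm tall, so the head is at 822 + 1615 = 2437 mm.


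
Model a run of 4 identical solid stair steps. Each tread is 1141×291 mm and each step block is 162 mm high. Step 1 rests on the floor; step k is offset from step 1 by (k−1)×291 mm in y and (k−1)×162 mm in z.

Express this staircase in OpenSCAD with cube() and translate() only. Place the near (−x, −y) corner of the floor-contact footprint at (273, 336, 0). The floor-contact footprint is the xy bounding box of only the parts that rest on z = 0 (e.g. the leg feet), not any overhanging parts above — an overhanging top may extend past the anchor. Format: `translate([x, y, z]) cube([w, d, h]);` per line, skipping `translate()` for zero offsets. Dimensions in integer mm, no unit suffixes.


translate([273, 336, 0]) cube([1141, 291, 162]);
translate([273, 627, 162]) cube([1141, 291, 162]);
translate([273, 918, 324]) cube([1141, 291, 162]);
translate([273, 1209, 486]) cube([1141, 291, 162]);


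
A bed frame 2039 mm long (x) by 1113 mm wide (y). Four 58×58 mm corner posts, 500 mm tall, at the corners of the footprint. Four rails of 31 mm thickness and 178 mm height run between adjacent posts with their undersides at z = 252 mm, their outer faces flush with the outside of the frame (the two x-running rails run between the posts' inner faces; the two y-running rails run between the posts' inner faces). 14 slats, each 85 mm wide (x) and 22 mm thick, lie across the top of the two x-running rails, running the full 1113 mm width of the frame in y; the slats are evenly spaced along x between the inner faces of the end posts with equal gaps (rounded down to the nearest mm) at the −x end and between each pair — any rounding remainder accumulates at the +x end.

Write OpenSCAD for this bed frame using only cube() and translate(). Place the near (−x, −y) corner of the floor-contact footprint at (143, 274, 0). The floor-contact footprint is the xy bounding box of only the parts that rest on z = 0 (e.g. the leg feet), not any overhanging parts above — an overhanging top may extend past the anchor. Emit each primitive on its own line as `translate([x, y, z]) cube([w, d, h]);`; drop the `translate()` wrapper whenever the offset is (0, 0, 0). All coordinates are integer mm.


translate([143, 274, 0]) cube([58, 58, 500]);
translate([143, 1329, 0]) cube([58, 58, 500]);
translate([2124, 274, 0]) cube([58, 58, 500]);
translate([2124, 1329, 0]) cube([58, 58, 500]);
translate([201, 274, 252]) cube([1923, 31, 178]);
translate([201, 1356, 252]) cube([1923, 31, 178]);
translate([143, 332, 252]) cube([31, 997, 178]);
translate([2151, 332, 252]) cube([31, 997, 178]);
translate([249, 274, 430]) cube([85, 1113, 22]);
translate([382, 274, 430]) cube([85, 1113, 22]);
translate([515, 274, 430]) cube([85, 1113, 22]);
translate([648, 274, 430]) cube([85, 1113, 22]);
translate([781, 274, 430]) cube([85, 1113, 22]);
translate([914, 274, 430]) cube([85, 1113, 22]);
translate([1047, 274, 430]) cube([85, 1113, 22]);
translate([1180, 274, 430]) cube([85, 1113, 22]);
translate([1313, 274, 430]) cube([85, 1113, 22]);
translate([1446, 274, 430]) cube([85, 1113, 22]);
translate([1579, 274, 430]) cube([85, 1113, 22]);
translate([1712, 274, 430]) cube([85, 1113, 22]);
translate([1845, 274, 430]) cube([85, 1113, 22]);
translate([1978, 274, 430]) cube([85, 1113, 22]);


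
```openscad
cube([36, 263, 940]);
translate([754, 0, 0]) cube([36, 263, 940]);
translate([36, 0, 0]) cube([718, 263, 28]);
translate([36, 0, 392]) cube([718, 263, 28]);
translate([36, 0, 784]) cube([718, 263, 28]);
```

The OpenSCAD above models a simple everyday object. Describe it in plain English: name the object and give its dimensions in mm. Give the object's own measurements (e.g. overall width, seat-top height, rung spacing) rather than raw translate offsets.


An open bookshelf. Two side panels, each 36 mm thick, 263 mm deep and 940 mm tall, stand 790 mm apart (outside-to-outside). Between them sit 3 shelves, each 28 mm thick and 263 mm deep, spanning the full gap between the sides. The bottom shelf rests on the floor (its underside at z = 0) and the clear gap between one shelf's top and the next shelf's underside is 364 mm.


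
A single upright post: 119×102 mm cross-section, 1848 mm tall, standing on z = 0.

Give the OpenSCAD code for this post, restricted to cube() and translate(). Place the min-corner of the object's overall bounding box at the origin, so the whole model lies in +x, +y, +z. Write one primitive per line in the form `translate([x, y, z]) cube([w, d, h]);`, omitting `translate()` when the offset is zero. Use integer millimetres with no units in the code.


cube([119, 102, 1848]);


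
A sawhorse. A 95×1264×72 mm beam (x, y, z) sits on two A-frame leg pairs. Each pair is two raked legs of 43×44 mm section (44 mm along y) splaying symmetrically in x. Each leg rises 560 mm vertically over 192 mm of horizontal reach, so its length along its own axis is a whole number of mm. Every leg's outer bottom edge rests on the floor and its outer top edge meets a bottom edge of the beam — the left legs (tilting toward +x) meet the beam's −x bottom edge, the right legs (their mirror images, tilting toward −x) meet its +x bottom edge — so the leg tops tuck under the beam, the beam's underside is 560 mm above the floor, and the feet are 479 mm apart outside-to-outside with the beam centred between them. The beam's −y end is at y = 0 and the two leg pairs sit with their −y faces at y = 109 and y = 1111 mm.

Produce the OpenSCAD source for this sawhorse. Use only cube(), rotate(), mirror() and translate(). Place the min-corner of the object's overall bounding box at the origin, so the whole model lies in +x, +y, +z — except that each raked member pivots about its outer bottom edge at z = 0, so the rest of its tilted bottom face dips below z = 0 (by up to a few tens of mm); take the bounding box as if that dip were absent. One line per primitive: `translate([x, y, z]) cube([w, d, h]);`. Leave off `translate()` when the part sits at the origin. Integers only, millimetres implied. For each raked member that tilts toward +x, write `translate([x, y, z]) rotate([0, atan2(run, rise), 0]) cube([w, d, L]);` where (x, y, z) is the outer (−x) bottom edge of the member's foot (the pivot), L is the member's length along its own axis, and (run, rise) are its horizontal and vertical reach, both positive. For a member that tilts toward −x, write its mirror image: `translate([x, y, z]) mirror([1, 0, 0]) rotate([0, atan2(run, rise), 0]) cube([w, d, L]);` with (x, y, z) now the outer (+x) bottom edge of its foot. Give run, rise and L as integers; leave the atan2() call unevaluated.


translate([192, 0, 560]) cube([95, 1264, 72]);
translate([0, 109, 0]) rotate([0, atan2(192, 560), 0]) cube([43, 44, 592]);
translate([479, 109, 0]) mirror([1, 0, 0]) rotate([0, atan2(192, 560), 0]) cube([43, 44, 592]);
translate([0, 1111, 0]) rotate([0, atan2(192, 560), 0]) cube([43, 44, 592]);
translate([479, 1111, 0]) mirror([1, 0, 0]) rotate([0, atan2(192, 560), 0]) cube([43, 44, 592]);


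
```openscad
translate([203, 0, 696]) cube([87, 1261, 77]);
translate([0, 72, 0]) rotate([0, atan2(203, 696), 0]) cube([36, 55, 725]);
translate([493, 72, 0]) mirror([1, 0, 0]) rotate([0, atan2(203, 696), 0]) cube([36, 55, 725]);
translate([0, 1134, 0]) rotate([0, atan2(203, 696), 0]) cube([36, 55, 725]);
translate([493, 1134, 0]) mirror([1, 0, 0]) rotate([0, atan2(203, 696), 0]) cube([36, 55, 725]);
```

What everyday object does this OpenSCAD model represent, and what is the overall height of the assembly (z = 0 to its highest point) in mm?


A sawhorse. The overall height is 773 mm.

A beam across two mirrored pairs of raked legs — a sawhorse. The beam's underside is at z = 696 (matching the legs' vertical rise in atan2(203, 696)) and the beam is 77 mm tall, so its top is at 696 + 77 = 773 mm. The raked legs top out at the beam's underside, so that is the highest point.


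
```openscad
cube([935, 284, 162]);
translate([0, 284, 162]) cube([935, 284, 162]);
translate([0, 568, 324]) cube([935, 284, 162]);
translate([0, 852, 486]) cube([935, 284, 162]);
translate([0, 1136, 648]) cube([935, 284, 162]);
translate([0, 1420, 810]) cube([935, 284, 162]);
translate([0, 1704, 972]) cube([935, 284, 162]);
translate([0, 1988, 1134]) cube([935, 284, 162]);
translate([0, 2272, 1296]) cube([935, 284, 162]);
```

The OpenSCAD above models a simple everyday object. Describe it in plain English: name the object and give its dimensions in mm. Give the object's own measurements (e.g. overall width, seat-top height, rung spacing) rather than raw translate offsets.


A straight staircase of 9 solid steps. Each step is 935 mm wide (x), 284 mm deep (y, the going) and 162 mm tall (the rise). The first step rests on the floor; each subsequent step sits one going further in +y and one rise higher in +z, directly behind and above the previous step with no overlap.


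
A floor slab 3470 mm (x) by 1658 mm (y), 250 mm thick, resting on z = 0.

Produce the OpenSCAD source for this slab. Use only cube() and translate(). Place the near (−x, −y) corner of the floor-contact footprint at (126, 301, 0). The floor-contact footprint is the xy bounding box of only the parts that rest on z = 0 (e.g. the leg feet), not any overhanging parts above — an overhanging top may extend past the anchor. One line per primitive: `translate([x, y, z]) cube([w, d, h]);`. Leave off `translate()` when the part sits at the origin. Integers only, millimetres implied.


translate([126, 301, 0]) cube([3470, 1658, 250]);


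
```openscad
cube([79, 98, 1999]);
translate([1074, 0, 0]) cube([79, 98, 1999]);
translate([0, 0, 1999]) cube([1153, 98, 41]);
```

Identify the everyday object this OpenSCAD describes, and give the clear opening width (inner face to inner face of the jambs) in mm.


A door frame. The clear opening width is 995 mm.

Two 1999 mm tall posts with a header on top — a door frame. The left jamb is 79 mm wide at x = 0; the right jamb starts at x = 1074. The clear opening is 1074 − 79 = 995 mm.


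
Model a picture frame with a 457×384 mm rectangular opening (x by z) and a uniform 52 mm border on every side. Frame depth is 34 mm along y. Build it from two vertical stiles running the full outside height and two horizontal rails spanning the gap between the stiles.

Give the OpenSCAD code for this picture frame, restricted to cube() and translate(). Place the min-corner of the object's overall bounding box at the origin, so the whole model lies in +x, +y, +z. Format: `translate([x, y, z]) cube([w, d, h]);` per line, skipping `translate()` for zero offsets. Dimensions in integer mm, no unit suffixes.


cube([52, 34, 488]);
translate([509, 0, 0]) cube([52, 34, 488]);
translate([52, 0, 0]) cube([457, 34, 52]);
translate([52, 0, 436]) cube([457, 34, 52]);


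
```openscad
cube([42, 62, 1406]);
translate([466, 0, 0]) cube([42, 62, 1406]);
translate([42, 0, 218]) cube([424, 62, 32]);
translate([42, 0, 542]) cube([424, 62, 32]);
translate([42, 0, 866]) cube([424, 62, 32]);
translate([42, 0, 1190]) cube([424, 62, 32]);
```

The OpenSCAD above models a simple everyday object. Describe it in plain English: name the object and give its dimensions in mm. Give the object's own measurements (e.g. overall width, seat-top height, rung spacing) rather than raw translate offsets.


A straight ladder. Two 42×62 mm vertical rails, 1406 mm tall, stand 508 mm apart (outside-to-outside) with their front faces coplanar on the −y side. 4 rungs, each 62 mm deep and 32 mm tall, span between the inner faces of the rails, front faces flush with the rails. The lowest rung's underside is at z = 218 mm and rungs are spaced 324 mm apart (underside to underside).


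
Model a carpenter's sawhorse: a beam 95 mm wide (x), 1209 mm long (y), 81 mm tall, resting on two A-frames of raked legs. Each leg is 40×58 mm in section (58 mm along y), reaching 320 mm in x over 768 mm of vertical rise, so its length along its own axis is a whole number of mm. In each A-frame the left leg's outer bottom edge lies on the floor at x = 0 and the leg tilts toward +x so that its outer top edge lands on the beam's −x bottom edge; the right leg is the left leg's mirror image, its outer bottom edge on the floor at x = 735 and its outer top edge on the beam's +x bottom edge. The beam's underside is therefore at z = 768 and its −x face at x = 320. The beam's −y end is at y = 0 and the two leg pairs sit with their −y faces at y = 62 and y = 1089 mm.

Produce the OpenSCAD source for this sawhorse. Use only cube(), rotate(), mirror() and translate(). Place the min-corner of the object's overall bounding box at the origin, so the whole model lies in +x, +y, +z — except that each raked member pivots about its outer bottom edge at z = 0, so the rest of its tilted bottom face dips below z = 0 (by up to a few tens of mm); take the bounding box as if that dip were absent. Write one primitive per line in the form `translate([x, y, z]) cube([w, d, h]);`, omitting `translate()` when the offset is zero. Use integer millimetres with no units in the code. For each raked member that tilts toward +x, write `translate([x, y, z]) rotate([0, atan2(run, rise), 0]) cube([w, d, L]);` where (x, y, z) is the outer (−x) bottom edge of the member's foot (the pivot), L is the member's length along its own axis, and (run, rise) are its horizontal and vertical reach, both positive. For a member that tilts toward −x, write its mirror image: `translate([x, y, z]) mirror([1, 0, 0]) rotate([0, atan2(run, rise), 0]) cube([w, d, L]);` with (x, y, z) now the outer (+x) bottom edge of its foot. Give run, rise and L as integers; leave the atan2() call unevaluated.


translate([320, 0, 768]) cube([95, 1209, 81]);
translate([0, 62, 0]) rotate([0, atan2(320, 768), 0]) cube([40, 58, 832]);
translate([735, 62, 0]) mirror([1, 0, 0]) rotate([0, atan2(320, 768), 0]) cube([40, 58, 832]);
translate([0, 1089, 0]) rotate([0, atan2(320, 768), 0]) cube([40, 58, 832]);
translate([735, 1089, 0]) mirror([1, 0, 0]) rotate([0, atan2(320, 768), 0]) cube([40, 58, 832]);


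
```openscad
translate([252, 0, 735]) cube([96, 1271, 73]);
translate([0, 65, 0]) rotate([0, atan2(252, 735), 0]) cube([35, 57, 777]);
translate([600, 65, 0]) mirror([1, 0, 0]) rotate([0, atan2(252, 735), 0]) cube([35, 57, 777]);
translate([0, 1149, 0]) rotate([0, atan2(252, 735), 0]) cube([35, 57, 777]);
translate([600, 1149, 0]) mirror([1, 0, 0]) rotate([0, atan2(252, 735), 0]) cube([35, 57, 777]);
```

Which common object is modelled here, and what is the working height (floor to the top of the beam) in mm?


A sawhorse. The overall height is 808 mm.

A beam across two mirrored pairs of raked legs — a sawhorse. The beam's underside is at z = 735 (matching the legs' vertical rise in atan2(252, 735)) and the beam is 73 mm tall, so its top is at 735 + 73 = 808 mm. The raked legs top out at the beam's underside, so that is the highest point.


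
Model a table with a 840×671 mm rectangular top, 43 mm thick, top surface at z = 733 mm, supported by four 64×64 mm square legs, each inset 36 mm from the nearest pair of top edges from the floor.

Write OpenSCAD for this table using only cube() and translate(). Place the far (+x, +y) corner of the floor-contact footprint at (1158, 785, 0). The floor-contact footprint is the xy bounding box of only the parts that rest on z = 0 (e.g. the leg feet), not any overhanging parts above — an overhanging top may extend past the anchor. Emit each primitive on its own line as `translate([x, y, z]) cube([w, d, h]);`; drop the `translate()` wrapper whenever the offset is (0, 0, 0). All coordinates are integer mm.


translate([354, 150, 690]) cube([840, 671, 43]);
translate([390, 186, 0]) cube([64, 64, 690]);
translate([1094, 186, 0]) cube([64, 64, 690]);
translate([390, 721, 0]) cube([64, 64, 690]);
translate([1094, 721, 0]) cube([64, 64, 690]);


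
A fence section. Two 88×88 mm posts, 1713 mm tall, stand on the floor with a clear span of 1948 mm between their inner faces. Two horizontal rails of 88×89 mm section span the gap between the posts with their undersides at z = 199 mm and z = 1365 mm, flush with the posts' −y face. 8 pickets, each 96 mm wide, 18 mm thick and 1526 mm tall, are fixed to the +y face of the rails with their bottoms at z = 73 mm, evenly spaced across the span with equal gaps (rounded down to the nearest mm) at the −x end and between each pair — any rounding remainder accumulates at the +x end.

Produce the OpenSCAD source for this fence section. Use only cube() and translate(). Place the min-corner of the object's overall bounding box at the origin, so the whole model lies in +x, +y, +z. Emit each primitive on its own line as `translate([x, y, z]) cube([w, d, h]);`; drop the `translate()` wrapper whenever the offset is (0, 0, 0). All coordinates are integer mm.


cube([88, 88, 1713]);
translate([2036, 0, 0]) cube([88, 88, 1713]);
translate([88, 0, 199]) cube([1948, 88, 89]);
translate([88, 0, 1365]) cube([1948, 88, 89]);
translate([219, 88, 73]) cube([96, 18, 1526]);
translate([446, 88, 73]) cube([96, 18, 1526]);
translate([673, 88, 73]) cube([96, 18, 1526]);
translate([900, 88, 73]) cube([96, 18, 1526]);
translate([1127, 88, 73]) cube([96, 18, 1526]);
translate([1354, 88, 73]) cube([96, 18, 1526]);
translate([1581, 88, 73]) cube([96, 18, 1526]);
translate([1808, 88, 73]) cube([96, 18, 1526]);


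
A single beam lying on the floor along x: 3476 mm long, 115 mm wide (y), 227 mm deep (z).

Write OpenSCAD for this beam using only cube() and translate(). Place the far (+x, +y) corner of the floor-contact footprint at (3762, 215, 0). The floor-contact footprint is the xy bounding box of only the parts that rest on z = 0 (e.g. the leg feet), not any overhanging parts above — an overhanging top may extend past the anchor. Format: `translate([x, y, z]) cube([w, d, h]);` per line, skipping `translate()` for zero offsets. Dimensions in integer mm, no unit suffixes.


translate([286, 100, 0]) cube([3476, 115, 227]);


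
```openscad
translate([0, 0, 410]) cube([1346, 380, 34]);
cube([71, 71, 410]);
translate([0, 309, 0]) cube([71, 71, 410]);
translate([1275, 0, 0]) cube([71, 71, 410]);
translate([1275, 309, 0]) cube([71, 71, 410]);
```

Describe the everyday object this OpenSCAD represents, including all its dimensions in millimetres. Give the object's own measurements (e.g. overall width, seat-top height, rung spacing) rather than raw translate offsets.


A bench: a 1346×380 mm seat slab, 34 mm thick, top at z = 444 mm, on four 71×71 mm square legs flush with the seat corners and standing on z = 0.


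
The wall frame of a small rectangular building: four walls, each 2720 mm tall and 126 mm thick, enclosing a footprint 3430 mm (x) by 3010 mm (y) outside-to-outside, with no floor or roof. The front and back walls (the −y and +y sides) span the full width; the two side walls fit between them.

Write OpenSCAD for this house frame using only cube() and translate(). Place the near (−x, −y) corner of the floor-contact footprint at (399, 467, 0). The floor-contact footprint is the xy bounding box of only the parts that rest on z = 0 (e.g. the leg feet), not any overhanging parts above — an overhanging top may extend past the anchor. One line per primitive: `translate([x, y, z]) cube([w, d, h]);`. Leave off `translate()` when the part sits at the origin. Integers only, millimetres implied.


translate([399, 467, 0]) cube([3430, 126, 2720]);
translate([399, 3351, 0]) cube([3430, 126, 2720]);
translate([399, 593, 0]) cube([126, 2758, 2720]);
translate([3703, 593, 0]) cube([126, 2758, 2720]);


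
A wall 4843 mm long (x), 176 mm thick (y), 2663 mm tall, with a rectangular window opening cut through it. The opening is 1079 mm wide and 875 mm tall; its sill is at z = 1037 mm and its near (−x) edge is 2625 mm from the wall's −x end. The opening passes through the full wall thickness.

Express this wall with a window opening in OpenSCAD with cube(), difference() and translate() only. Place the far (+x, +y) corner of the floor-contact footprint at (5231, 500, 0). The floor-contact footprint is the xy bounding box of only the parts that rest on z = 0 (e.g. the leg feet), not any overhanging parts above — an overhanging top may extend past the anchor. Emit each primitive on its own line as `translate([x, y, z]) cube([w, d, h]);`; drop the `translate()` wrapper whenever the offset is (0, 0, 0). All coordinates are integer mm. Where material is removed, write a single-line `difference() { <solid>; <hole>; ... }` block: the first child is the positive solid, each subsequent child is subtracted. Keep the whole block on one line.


difference() { translate([388, 324, 0]) cube([4843, 176, 2663]); translate([3013, 324, 1037]) cube([1079, 176, 875]); }


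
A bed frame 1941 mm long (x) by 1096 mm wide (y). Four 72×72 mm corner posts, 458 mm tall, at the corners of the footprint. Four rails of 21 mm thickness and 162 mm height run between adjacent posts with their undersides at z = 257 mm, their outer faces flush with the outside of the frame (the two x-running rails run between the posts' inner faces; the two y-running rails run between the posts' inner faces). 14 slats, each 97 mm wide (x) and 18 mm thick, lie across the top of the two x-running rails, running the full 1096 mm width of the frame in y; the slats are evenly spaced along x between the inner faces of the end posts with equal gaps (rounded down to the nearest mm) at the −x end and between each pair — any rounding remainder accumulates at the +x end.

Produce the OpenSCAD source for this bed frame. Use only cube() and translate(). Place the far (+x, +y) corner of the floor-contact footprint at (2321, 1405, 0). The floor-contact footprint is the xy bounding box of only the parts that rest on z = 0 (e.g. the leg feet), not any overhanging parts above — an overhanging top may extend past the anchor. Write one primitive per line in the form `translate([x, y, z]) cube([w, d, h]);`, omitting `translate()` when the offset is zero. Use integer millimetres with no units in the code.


// slat z = rail_z + rail_h = 257 + 162 = 419
// slat gap = ⌊(1797 − 14·97) / 15⌋ = 29
translate([380, 309, 0]) cube([72, 72, 458]);
translate([380, 1333, 0]) cube([72, 72, 458]);
translate([2249, 309, 0]) cube([72, 72, 458]);
translate([2249, 1333, 0]) cube([72, 72, 458]);
translate([452, 309, 257]) cube([1797, 21, 162]);
translate([452, 1384, 257]) cube([1797, 21, 162]);
translate([380, 381, 257]) cube([21, 952, 162]);
translate([2300, 381, 257]) cube([21, 952, 162]);
translate([481, 309, 419]) cube([97, 1096, 18]);
translate([607, 309, 419]) cube([97, 1096, 18]);
translate([733, 309, 419]) cube([97, 1096, 18]);
translate([859, 309, 419]) cube([97, 1096, 18]);
translate([985, 309, 419]) cube([97, 1096, 18]);
translate([1111, 309, 419]) cube([97, 1096, 18]);
translate([1237, 309, 419]) cube([97, 1096, 18]);
translate([1363, 309, 419]) cube([97, 1096, 18]);
translate([1489, 309, 419]) cube([97, 1096, 18]);
translate([1615, 309, 419]) cube([97, 1096, 18]);
translate([1741, 309, 419]) cube([97, 1096, 18]);
translate([1867, 309, 419]) cube([97, 1096, 18]);
translate([1993, 309, 419]) cube([97, 1096, 18]);
translate([2119, 309, 419]) cube([97, 1096, 18]);


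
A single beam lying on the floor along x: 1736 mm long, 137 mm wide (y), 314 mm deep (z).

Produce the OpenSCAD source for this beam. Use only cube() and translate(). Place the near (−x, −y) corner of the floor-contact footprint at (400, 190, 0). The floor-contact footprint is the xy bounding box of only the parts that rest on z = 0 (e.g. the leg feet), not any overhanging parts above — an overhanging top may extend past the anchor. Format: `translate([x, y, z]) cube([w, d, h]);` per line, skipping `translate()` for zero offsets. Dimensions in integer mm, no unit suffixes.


translate([400, 190, 0]) cube([1736, 137, 314]);


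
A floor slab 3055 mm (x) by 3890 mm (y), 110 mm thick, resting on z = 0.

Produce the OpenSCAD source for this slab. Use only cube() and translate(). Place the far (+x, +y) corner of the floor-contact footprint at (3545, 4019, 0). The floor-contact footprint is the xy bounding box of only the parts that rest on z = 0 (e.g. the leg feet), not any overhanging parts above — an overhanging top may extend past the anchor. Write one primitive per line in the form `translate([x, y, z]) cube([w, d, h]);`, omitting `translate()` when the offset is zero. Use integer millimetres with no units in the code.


translate([490, 129, 0]) cube([3055, 3890, 110]);


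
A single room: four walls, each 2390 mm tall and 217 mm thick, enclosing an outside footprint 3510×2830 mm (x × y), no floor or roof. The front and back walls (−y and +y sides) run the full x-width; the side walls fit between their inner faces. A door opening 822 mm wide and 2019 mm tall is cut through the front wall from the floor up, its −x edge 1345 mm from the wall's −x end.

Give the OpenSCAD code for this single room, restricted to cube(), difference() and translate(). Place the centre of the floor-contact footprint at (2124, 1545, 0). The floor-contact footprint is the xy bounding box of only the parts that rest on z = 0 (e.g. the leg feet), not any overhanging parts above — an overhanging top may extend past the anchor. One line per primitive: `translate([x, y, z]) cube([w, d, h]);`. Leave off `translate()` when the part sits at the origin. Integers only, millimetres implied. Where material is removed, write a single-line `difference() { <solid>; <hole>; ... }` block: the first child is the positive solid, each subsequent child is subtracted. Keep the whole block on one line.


difference() { translate([369, 130, 0]) cube([3510, 217, 2390]); translate([1714, 130, 0]) cube([822, 217, 2019]); }
translate([369, 2743, 0]) cube([3510, 217, 2390]);
translate([369, 347, 0]) cube([217, 2396, 2390]);
translate([3662, 347, 0]) cube([217, 2396, 2390]);


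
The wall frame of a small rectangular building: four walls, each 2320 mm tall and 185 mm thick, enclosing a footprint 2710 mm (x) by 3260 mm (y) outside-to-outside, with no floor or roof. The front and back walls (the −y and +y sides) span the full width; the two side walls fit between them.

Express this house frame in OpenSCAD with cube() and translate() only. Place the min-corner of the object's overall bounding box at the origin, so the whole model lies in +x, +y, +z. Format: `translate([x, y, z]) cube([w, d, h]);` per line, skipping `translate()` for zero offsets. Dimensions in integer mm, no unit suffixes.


cube([2710, 185, 2320]);
translate([0, 3075, 0]) cube([2710, 185, 2320]);
translate([0, 185, 0]) cube([185, 2890, 2320]);
translate([2525, 185, 0]) cube([185, 2890, 2320]);
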